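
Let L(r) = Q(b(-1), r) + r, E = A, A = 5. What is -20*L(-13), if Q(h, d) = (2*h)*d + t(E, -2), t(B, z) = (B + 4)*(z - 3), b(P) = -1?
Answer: 640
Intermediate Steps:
E = 5
t(B, z) = (-3 + z)*(4 + B) (t(B, z) = (4 + B)*(-3 + z) = (-3 + z)*(4 + B))
Q(h, d) = -45 + 2*d*h (Q(h, d) = (2*h)*d + (-12 - 3*5 + 4*(-2) + 5*(-2)) = 2*d*h + (-12 - 15 - 8 - 10) = 2*d*h - 45 = -45 + 2*d*h)
L(r) = -45 - r (L(r) = (-45 + 2*r*(-1)) + r = (-45 - 2*r) + r = -45 - r)
-20*L(-13) = -20*(-45 - 1*(-13)) = -20*(-45 + 13) = -20*(-32) = 640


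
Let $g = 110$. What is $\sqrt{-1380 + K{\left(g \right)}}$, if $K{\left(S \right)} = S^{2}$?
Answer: $4 \sqrt{670} \approx 103.54$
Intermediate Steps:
$\sqrt{-1380 + K{\left(g \right)}} = \sqrt{-1380 + 110^{2}} = \sqrt{-1380 + 12100} = \sqrt{10720} = 4 \sqrt{670}$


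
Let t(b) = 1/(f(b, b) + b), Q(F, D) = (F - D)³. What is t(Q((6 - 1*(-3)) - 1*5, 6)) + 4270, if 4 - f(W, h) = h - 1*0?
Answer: 17081/4 ≈ 4270.3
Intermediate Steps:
f(W, h) = 4 - h (f(W, h) = 4 - (h - 1*0) = 4 - (h + 0) = 4 - h)
t(b) = ¼ (t(b) = 1/((4 - b) + b) = 1/4 = ¼)
t(Q((6 - 1*(-3)) - 1*5, 6)) + 4270 = ¼ + 4270 = 17081/4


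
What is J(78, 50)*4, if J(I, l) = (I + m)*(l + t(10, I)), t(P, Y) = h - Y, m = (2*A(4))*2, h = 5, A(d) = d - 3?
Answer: -7544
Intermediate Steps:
A(d) = -3 + d
m = 4 (m = (2*(-3 + 4))*2 = (2*1)*2 = 2*2 = 4)
t(P, Y) = 5 - Y
J(I, l) = (4 + I)*(5 + l - I) (J(I, l) = (I + 4)*(l + (5 - I)) = (4 + I)*(5 + l - I))
J(78, 50)*4 = (20 + 78 - 1*78**2 + 4*50 + 78*50)*4 = (20 + 78 - 1*6084 + 200 + 3900)*4 = (20 + 78 - 6084 + 200 + 3900)*4 = -1886*4 = -7544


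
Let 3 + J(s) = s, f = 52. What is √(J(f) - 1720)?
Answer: I*√1671 ≈ 40.878*I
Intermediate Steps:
J(s) = -3 + s
√(J(f) - 1720) = √((-3 + 52) - 1720) = √(49 - 1720) = √(-1671) = I*√1671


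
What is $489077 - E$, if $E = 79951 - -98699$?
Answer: $310427$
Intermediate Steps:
$E = 178650$ ($E = 79951 + 98699 = 178650$)
$489077 - E = 489077 - 178650 = 310427$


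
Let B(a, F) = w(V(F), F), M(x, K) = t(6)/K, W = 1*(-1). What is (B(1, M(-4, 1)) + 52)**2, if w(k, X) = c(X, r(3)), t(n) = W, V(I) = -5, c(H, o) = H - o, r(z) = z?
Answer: 2304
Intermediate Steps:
W = -1
t(n) = -1
M(x, K) = -1/K
w(k, X) = -3 + X (w(k, X) = X - 1*3 = X - 3 = -3 + X)
B(a, F) = -3 + F
(B(1, M(-4, 1)) + 52)**2 = ((-3 - 1/1) + 52)**2 = ((-3 - 1*1) + 52)**2 = ((-3 - 1) + 52)**2 = (-4 + 52)**2 = 48**2 = 2304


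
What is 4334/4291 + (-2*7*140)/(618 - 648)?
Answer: 854038/12873 ≈ 66.343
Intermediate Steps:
4334/4291 + (-2*7*140)/(618 - 648) = 4334*(1/4291) - 14*140/(-30) = 4334/4291 - 1960*(-1/30) = 4334/4291 + 196/3 = 854038/12873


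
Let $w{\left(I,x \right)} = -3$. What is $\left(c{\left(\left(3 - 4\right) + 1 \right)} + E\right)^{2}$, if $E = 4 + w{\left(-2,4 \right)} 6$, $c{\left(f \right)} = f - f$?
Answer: $196$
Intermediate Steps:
$c{\left(f \right)} = 0$
$E = -14$ ($E = 4 - 18 = -14$)
$\left(c{\left(\left(3 - 4\right) + 1 \right)} + E\right)^{2} = \left(0 - 14\right)^{2} = \left(-14\right)^{2} = 196$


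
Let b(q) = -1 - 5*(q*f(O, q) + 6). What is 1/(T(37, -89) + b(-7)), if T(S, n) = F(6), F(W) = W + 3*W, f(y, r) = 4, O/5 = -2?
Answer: 1/133 ≈ 0.0075188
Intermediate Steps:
O = -10 (O = 5*(-2) = -10)
F(W) = 4*W
T(S, n) = 24 (T(S, n) = 4*6 = 24)
b(q) = -31 - 20*q (b(q) = -1 - 5*(q*4 + 6) = -1 - 5*(4*q + 6) = -1 - 5*(6 + 4*q) = -1 + (-30 - 20*q) = -31 - 20*q)
1/(T(37, -89) + b(-7)) = 1/(24 + (-31 - 20*(-7))) = 1/(24 + (-31 + 140)) = 1/(24 + 109) = 1/133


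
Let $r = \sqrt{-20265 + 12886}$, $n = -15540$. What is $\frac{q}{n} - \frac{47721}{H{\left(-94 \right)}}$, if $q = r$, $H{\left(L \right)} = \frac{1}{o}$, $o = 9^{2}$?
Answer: $-3865401 - \frac{i \sqrt{7379}}{15540} \approx -3.8654 \cdot 10^{6} - 0.0055277 i$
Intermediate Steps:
$o = 81$
$H{\left(L \right)} = \frac{1}{81}$
$r = i \sqrt{7379}$ ($r = \sqrt{-7379} = i \sqrt{7379} \approx 85.901 i$)
$q = i \sqrt{7379} \approx 85.901 i$
$\frac{q}{n} - \frac{47721}{H{\left(-94 \right)}} = \frac{i \sqrt{7379}}{-15540} - 47721 \frac{1}{\frac{1}{81}} = i \sqrt{7379} \left(- \frac{1}{15540}\right) - 3865401 = - \frac{i \sqrt{7379}}{15540} - 3865401 = -3865401 - \frac{i \sqrt{7379}}{15540}$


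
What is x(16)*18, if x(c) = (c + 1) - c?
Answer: 18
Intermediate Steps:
x(c) = 1 (x(c) = (1 + c) - c = 1)
x(16)*18 = 1*18 = 18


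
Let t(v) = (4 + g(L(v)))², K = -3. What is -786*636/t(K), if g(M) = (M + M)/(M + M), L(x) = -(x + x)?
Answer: -499896/25 ≈ -19996.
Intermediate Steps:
L(x) = -2*x
g(M) = 1 (g(M) = (2*M)/((2*M)) = (2*M)*(1/(2*M)) = 1)
t(v) = 25 (t(v) = (4 + 1)² = 5² = 25)
-786*636/t(K) = -786/(25/636) = -786/(25*(1/636)) = -786/25/636 = -786*636/25 = -499896/25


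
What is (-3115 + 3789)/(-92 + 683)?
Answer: 674/591 ≈ 1.1404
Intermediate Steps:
(-3115 + 3789)/(-92 + 683) = 674/591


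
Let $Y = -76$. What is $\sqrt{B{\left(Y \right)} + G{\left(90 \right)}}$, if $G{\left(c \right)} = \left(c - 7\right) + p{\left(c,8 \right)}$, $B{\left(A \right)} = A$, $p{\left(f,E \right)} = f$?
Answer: $\sqrt{97} \approx 9.8489$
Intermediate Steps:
$G{\left(c \right)} = -7 + 2 c$ ($G{\left(c \right)} = \left(c - 7\right) + c = \left(-7 + c\right) + c = -7 + 2 c$)
$\sqrt{B{\left(Y \right)} + G{\left(90 \right)}} = \sqrt{-76 + \left(-7 + 2 \cdot 90\right)} = \sqrt{-76 + \left(-7 + 180\right)} = \sqrt{-76 + 173} = \sqrt{97}$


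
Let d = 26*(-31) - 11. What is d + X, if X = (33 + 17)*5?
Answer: -567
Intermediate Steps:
d = -817 (d = -806 - 11 = -817)
X = 250 (X = 50*5 = 250)
d + X = -817 + 250 = -567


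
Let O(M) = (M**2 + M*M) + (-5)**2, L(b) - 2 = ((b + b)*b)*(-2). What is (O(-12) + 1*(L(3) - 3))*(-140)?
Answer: -38640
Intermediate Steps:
L(b) = 2 - 4*b**2 (L(b) = 2 + ((b + b)*b)*(-2) = 2 + ((2*b)*b)*(-2) = 2 + (2*b**2)*(-2) = 2 - 4*b**2)
O(M) = 25 + 2*M**2 (O(M) = (M**2 + M**2) + 25 = 2*M**2 + 25 = 25 + 2*M**2)
(O(-12) + 1*(L(3) - 3))*(-140) = ((25 + 2*(-12)**2) + 1*((2 - 4*3**2) - 3))*(-140) = ((25 + 2*144) + 1*((2 - 4*9) - 3))*(-140) = ((25 + 288) + 1*((2 - 36) - 3))*(-140) = (313 + 1*(-34 - 3))*(-140) = (313 + 1*(-37))*(-140) = (313 - 37)*(-140) = 276*(-140) = -38640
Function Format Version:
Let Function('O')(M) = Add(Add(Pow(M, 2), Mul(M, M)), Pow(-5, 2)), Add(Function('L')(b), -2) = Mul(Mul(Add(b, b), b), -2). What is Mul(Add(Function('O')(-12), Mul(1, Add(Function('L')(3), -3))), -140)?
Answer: -38640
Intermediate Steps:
Function('L')(b) = Add(2, Mul(-4, Pow(b, 2))) (Function('L')(b) = Add(2, Mul(Mul(Add(b, b), b), -2)) = Add(2, Mul(Mul(Mul(2, b), b), -2)) = Add(2, Mul(Mul(2, Pow(b, 2)), -2)) = Add(2, Mul(-4, Pow(b, 2))))
Function('O')(M) = Add(25, Mul(2, Pow(M, 2))) (Function('O')(M) = Add(Add(Pow(M, 2), Pow(M, 2)), 25) = Add(Mul(2, Pow(M, 2)), 25) = Add(25, Mul(2, Pow(M, 2))))
Mul(Add(Function('O')(-12), Mul(1, Add(Function('L')(3), -3))), -140) = Mul(Add(Add(25, Mul(2, Pow(-12, 2))), Mul(1, Add(Add(2, Mul(-4, Pow(3, 2))), -3))), -140) = Mul(Add(Add(25, Mul(2, 144)), Mul(1, Add(Add(2, Mul(-4, 9)), -3))), -140) = Mul(Add(Add(25, 288), Mul(1, Add(Add(2, -36), -3))), -140) = Mul(Add(313, Mul(1, Add(-34, -3))), -140) = Mul(Add(313, Mul(1, -37)), -140) = Mul(Add(313, -37), -140) = Mul(276, -140) = -38640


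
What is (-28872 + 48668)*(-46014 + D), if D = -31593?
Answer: -1536308172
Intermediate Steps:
(-28872 + 48668)*(-46014 + D) = (-28872 + 48668)*(-46014 - 31593) = 19796*(-77607) = -1536308172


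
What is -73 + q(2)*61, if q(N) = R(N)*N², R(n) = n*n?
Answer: 903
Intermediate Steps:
R(n) = n²
q(N) = N⁴ (q(N) = N²*N² = N⁴)
-73 + q(2)*61 = -73 + 2⁴*61 = -73 + 16*61 = -73 + 976 = 903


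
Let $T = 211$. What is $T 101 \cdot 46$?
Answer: $980306$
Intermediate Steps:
$T 101 \cdot 46 = 211 \cdot 101 \cdot 46 = 21311 \cdot 46 = 980306$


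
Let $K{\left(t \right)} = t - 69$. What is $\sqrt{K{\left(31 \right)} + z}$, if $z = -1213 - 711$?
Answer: $3 i \sqrt{218} \approx 44.294 i$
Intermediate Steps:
$z = -1924$
$K{\left(t \right)} = -69 + t$
$\sqrt{K{\left(31 \right)} + z} = \sqrt{\left(-69 + 31\right) - 1924} = \sqrt{-38 - 1924} = \sqrt{-1962} = 3 i \sqrt{218}$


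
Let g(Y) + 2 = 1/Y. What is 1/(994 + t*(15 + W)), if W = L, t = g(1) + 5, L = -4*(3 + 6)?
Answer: 1/910 ≈ 0.0010989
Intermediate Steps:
g(Y) = -2 + 1/Y
L = -36 (L = -4*9 = -36)
t = 4 (t = (-2 + 1/1) + 5 = (-2 + 1) + 5 = -1 + 5 = 4)
W = -36
1/(994 + t*(15 + W)) = 1/(994 + 4*(15 - 36)) = 1/(994 + 4*(-21)) = 1/(994 - 84) = 1/910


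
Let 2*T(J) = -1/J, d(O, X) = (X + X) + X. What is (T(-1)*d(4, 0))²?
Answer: 0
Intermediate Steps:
d(O, X) = 3*X (d(O, X) = 2*X + X = 3*X)
T(J) = -1/(2*J) (T(J) = (-1/J)/2 = -1/(2*J))
(T(-1)*d(4, 0))² = ((-½/(-1))*(3*0))² = (-½*(-1)*0)² = ((½)*0)² = 0² = 0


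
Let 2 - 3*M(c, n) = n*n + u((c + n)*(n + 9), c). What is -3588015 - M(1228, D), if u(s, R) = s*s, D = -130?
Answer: 17640501017/3 ≈ 5.8802e+9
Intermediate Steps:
u(s, R) = s²
M(c, n) = ⅔ - n²/3 - (9 + n)²*(c + n)²/3 (M(c, n) = ⅔ - (n*n + ((c + n)*(n + 9))²)/3 = ⅔ - (n² + ((c + n)*(9 + n))²)/3 = ⅔ - (n² + ((9 + n)*(c + n))²)/3 = ⅔ - (n² + (9 + n)²*(c + n)²)/3 = ⅔ + (-n²/3 - (9 + n)²*(c + n)²/3) = ⅔ - n²/3 - (9 + n)²*(c + n)²/3)
-3588015 - M(1228, D) = -3588015 - (⅔ - ⅓*(-130)² - ((-130)² + 9*1228 + 9*(-130) + 1228*(-130))²/3) = -3588015 - (⅔ - ⅓*16900 - (16900 + 11052 - 1170 - 159640)²/3) = -3588015 - (⅔ - 16900/3 - ⅓*(-132858)²) = -3588015 - (⅔ - 16900/3 - ⅓*17651248164) = -3588015 - (⅔ - 16900/3 - 5883749388) = -3588015 - 1*(-17651265062/3) = -3588015 + 17651265062/3 = 17640501017/3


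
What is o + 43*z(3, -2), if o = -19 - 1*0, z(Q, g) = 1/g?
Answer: -81/2 ≈ -40.500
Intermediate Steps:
o = -19 (o = -19 + 0 = -19)
o + 43*z(3, -2) = -19 + 43/(-2) = -19 + 43*(-½) = -19 - 43/2 = -81/2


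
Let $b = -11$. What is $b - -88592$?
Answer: $88581$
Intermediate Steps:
$b - -88592 = -11 - -88592 = -11 + 88592 = 88581$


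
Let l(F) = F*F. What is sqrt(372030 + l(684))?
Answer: sqrt(839886) ≈ 916.45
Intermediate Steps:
l(F) = F**2
sqrt(372030 + l(684)) = sqrt(372030 + 684**2) = sqrt(372030 + 467856) = sqrt(839886)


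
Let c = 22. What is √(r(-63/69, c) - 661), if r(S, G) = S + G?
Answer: I*√338514/23 ≈ 25.297*I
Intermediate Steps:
r(S, G) = G + S
√(r(-63/69, c) - 661) = √((22 - 63/69) - 661) = √((22 - 63*1/69) - 661) = √((22 - 21/23) - 661) = √(485/23 - 661) = √(-14718/23) = I*√338514/23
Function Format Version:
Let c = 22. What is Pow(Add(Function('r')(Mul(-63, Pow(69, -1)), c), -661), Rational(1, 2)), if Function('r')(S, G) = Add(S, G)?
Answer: Mul(Rational(1, 23), I, Pow(338514, Rational(1, 2))) ≈ Mul(25.297, I)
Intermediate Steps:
Function('r')(S, G) = Add(G, S)
Pow(Add(Function('r')(Mul(-63, Pow(69, -1)), c), -661), Rational(1, 2)) = Pow(Add(Add(22, Mul(-63, Pow(69, -1))), -661), Rational(1, 2)) = Pow(Add(Add(22, Mul(-63, Rational(1, 69))), -661), Rational(1, 2)) = Pow(Add(Add(22, Rational(-21, 23)), -661), Rational(1, 2)) = Pow(Add(Rational(485, 23), -661), Rational(1, 2)) = Pow(Rational(-14718, 23), Rational(1, 2)) = Mul(Rational(1, 23), I, Pow(338514, Rational(1, 2)))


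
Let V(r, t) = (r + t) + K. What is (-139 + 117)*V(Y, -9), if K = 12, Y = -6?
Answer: 66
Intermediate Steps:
V(r, t) = 12 + r + t (V(r, t) = (r + t) + 12 = 12 + r + t)
(-139 + 117)*V(Y, -9) = (-139 + 117)*(12 - 6 - 9) = -22*(-3) = 66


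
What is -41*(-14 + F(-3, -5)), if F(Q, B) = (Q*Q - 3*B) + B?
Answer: -205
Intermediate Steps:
F(Q, B) = Q² - 2*B (F(Q, B) = (Q² - 3*B) + B = Q² - 2*B)
-41*(-14 + F(-3, -5)) = -41*(-14 + ((-3)² - 2*(-5))) = -41*(-14 + (9 + 10)) = -41*(-14 + 19) = -41*5 = -205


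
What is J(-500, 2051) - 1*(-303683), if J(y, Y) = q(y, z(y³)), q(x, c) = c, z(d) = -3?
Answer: 303680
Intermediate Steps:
J(y, Y) = -3
J(-500, 2051) - 1*(-303683) = -3 - 1*(-303683) = -3 + 303683 = 303680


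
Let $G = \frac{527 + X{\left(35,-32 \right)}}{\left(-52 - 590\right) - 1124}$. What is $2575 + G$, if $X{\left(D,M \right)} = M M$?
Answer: $\frac{4545899}{1766} \approx 2574.1$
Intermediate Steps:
$X{\left(D,M \right)} = M^{2}$
$G = - \frac{1551}{1766}$ ($G = \frac{527 + \left(-32\right)^{2}}{\left(-52 - 590\right) - 1124} = \frac{527 + 1024}{-642 - 1124} = \frac{1551}{-1766} = 1551 \left(- \frac{1}{1766}\right) = - \frac{1551}{1766} \approx -0.87826$)
$2575 + G = 2575 - \frac{1551}{1766} = \frac{4545899}{1766}$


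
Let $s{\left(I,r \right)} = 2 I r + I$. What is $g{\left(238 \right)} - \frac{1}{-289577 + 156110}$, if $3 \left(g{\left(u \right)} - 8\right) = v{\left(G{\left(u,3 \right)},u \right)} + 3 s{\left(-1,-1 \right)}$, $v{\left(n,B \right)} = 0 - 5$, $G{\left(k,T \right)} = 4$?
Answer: $\frac{326253}{44489} \approx 7.3333$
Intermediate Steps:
$s{\left(I,r \right)} = I + 2 I r$ ($s{\left(I,r \right)} = 2 I r + I = I + 2 I r$)
$v{\left(n,B \right)} = -5$
$g{\left(u \right)} = \frac{22}{3}$ ($g{\left(u \right)} = 8 + \frac{-5 + 3 \left(- (1 + 2 \left(-1\right))\right)}{3} = 8 + \frac{-5 + 3 \left(- (1 - 2)\right)}{3} = 8 + \frac{-5 + 3 \left(\left(-1\right) \left(-1\right)\right)}{3} = 8 + \frac{-5 + 3 \cdot 1}{3} = 8 + \frac{-5 + 3}{3} = 8 + \frac{1}{3} \left(-2\right) = 8 - \frac{2}{3} = \frac{22}{3}$)
$g{\left(238 \right)} - \frac{1}{-289577 + 156110} = \frac{22}{3} - \frac{1}{-289577 + 156110} = \frac{22}{3} - \frac{1}{-133467} = \frac{22}{3} - - \frac{1}{133467} = \frac{22}{3} + \frac{1}{133467} = \frac{326253}{44489}$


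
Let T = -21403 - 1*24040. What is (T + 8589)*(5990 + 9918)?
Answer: -586273432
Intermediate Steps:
T = -45443 (T = -21403 - 24040 = -45443)
(T + 8589)*(5990 + 9918) = (-45443 + 8589)*(5990 + 9918) = -36854*15908 = -586273432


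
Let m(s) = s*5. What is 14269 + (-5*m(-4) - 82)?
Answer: 14287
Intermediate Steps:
m(s) = 5*s
14269 + (-5*m(-4) - 82) = 14269 + (-25*(-4) - 82) = 14269 + (-5*(-20) - 82) = 14269 + (100 - 82) = 14269 + 18 = 14287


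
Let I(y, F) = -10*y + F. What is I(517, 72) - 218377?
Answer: -223475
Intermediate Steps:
I(y, F) = F - 10*y
I(517, 72) - 218377 = (72 - 10*517) - 218377 = (72 - 5170) - 218377 = -5098 - 218377 = -223475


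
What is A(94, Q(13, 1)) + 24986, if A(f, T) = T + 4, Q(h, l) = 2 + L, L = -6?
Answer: 24986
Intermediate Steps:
Q(h, l) = -4 (Q(h, l) = 2 - 6 = -4)
A(f, T) = 4 + T
A(94, Q(13, 1)) + 24986 = (4 - 4) + 24986 = 0 + 24986 = 24986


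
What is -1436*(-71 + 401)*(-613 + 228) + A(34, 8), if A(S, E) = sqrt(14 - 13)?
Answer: 182443801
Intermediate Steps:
A(S, E) = 1 (A(S, E) = sqrt(1) = 1)
-1436*(-71 + 401)*(-613 + 228) + A(34, 8) = -1436*(-71 + 401)*(-613 + 228) + 1 = -473880*(-385) + 1 = -1436*(-127050) + 1 = 182443800 + 1 = 182443801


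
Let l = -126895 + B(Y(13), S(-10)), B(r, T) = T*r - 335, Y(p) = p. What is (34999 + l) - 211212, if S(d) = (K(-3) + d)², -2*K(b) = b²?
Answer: -1202839/4 ≈ -3.0071e+5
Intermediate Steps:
K(b) = -b²/2
S(d) = (-9/2 + d)² (S(d) = (-½*(-3)² + d)² = (-½*9 + d)² = (-9/2 + d)²)
B(r, T) = -335 + T*r
l = -497987/4 (l = -126895 + (-335 + ((-9 + 2*(-10))²/4)*13) = -126895 + (-335 + ((-9 - 20)²/4)*13) = -126895 + (-335 + ((¼)*(-29)²)*13) = -126895 + (-335 + ((¼)*841)*13) = -126895 + (-335 + (841/4)*13) = -126895 + (-335 + 10933/4) = -126895 + 9593/4 = -497987/4 ≈ -1.2450e+5)
(34999 + l) - 211212 = (34999 - 497987/4) - 211212 = -357991/4 - 211212 = -1202839/4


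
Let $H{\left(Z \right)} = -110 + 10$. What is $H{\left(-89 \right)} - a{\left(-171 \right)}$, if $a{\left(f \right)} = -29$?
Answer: $-71$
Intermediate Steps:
$H{\left(Z \right)} = -100$
$H{\left(-89 \right)} - a{\left(-171 \right)} = -100 - -29 = -100 + 29 = -71$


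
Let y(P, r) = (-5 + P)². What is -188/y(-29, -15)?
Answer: -47/289 ≈ -0.16263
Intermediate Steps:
-188/y(-29, -15) = -188/(-5 - 29)² = -188/((-34)²) = -188/1156 = -188*1/1156 = -47/289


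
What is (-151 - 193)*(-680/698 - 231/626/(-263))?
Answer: 9614163772/28729331 ≈ 334.65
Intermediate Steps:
(-151 - 193)*(-680/698 - 231/626/(-263)) = -344*(-680*1/698 - 231*1/626*(-1/263)) = -344*(-340/349 - 231/626*(-1/263)) = -344*(-340/349 + 231/164638) = -344*(-55896301/57458662) = 9614163772/28729331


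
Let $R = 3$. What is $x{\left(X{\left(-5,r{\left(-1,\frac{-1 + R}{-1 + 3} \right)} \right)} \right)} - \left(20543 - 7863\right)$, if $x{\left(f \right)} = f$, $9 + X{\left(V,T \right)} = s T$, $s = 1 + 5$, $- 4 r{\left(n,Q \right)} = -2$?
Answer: $-12686$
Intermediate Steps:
$r{\left(n,Q \right)} = \frac{1}{2}$ ($r{\left(n,Q \right)} = \left(- \frac{1}{4}\right) \left(-2\right) = \frac{1}{2}$)
$s = 6$
$X{\left(V,T \right)} = -9 + 6 T$
$x{\left(X{\left(-5,r{\left(-1,\frac{-1 + R}{-1 + 3} \right)} \right)} \right)} - \left(20543 - 7863\right) = \left(-9 + 6 \cdot \frac{1}{2}\right) - \left(20543 - 7863\right) = \left(-9 + 3\right) - 12680 = -6 - 12680 = -12686$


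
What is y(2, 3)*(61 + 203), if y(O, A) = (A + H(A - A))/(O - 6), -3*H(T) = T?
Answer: -198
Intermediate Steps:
H(T) = -T/3
y(O, A) = A/(-6 + O) (y(O, A) = (A - (A - A)/3)/(O - 6) = (A - 1/3*0)/(-6 + O) = (A + 0)/(-6 + O) = A/(-6 + O))
y(2, 3)*(61 + 203) = (3/(-6 + 2))*(61 + 203) = (3/(-4))*264 = (3*(-1/4))*264 = -3/4*264 = -198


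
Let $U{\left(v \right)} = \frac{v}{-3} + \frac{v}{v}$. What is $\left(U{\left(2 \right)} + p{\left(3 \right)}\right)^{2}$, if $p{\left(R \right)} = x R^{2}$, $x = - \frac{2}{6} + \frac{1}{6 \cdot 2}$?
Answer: $\frac{529}{144} \approx 3.6736$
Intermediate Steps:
$U{\left(v \right)} = 1 - \frac{v}{3}$ ($U{\left(v \right)} = v \left(- \frac{1}{3}\right) + 1 = - \frac{v}{3} + 1 = 1 - \frac{v}{3}$)
$x = - \frac{1}{4}$ ($x = \left(-2\right) \frac{1}{6} + \frac{1}{6} \cdot \frac{1}{2} = - \frac{1}{3} + \frac{1}{12} = - \frac{1}{4} \approx -0.25$)
$p{\left(R \right)} = - \frac{R^{2}}{4}$
$\left(U{\left(2 \right)} + p{\left(3 \right)}\right)^{2} = \left(\left(1 - \frac{2}{3}\right) - \frac{3^{2}}{4}\right)^{2} = \left(\left(1 - \frac{2}{3}\right) - \frac{9}{4}\right)^{2} = \left(\frac{1}{3} - \frac{9}{4}\right)^{2} = \left(- \frac{23}{12}\right)^{2} = \frac{529}{144}$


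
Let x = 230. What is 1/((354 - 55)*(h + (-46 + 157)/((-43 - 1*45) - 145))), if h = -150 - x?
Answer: -233/26506649 ≈ -8.7902e-6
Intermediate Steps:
h = -380 (h = -150 - 1*230 = -150 - 230 = -380)
1/((354 - 55)*(h + (-46 + 157)/((-43 - 1*45) - 145))) = 1/((354 - 55)*(-380 + (-46 + 157)/((-43 - 1*45) - 145))) = 1/(299*(-380 + 111/((-43 - 45) - 145))) = 1/(299*(-380 + 111/(-88 - 145))) = 1/(299*(-380 + 111/(-233))) = 1/(299*(-380 + 111*(-1/233))) = 1/(299*(-380 - 111/233)) = 1/(299*(-88651/233)) = (1/299)*(-233/88651) = -233/26506649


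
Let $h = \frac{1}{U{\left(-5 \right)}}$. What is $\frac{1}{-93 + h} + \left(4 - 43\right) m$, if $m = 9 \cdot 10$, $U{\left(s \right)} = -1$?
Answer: $- \frac{329941}{94} \approx -3510.0$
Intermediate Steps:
$h = -1$ ($h = \frac{1}{-1} = -1$)
$m = 90$
$\frac{1}{-93 + h} + \left(4 - 43\right) m = \frac{1}{-93 - 1} + \left(4 - 43\right) 90 = \frac{1}{-94} + \left(4 - 43\right) 90 = - \frac{1}{94} - 3510 = - \frac{329941}{94}$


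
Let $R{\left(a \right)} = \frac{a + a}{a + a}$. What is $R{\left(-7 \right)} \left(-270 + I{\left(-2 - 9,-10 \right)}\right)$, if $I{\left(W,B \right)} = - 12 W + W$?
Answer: $-149$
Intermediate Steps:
$R{\left(a \right)} = 1$ ($R{\left(a \right)} = \frac{2 a}{2 a} = 2 a \frac{1}{2 a} = 1$)
$I{\left(W,B \right)} = - 11 W$
$R{\left(-7 \right)} \left(-270 + I{\left(-2 - 9,-10 \right)}\right) = 1 \left(-270 - 11 \left(-2 - 9\right)\right) = 1 \left(-270 - -121\right) = 1 \left(-270 + 121\right) = 1 \left(-149\right) = -149$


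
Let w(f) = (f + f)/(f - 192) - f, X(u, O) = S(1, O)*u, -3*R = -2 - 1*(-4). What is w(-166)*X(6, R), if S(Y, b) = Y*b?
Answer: -119520/179 ≈ -667.71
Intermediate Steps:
R = -⅔ (R = -(-2 - 1*(-4))/3 = -(-2 + 4)/3 = -⅓*2 = -⅔ ≈ -0.66667)
X(u, O) = O*u (X(u, O) = (1*O)*u = O*u)
w(f) = -f + 2*f/(-192 + f) (w(f) = (2*f)/(-192 + f) - f = 2*f/(-192 + f) - f = -f + 2*f/(-192 + f))
w(-166)*X(6, R) = (-166*(194 - 1*(-166))/(-192 - 166))*(-⅔*6) = -166*(194 + 166)/(-358)*(-4) = -166*(-1/358)*360*(-4) = (29880/179)*(-4) = -119520/179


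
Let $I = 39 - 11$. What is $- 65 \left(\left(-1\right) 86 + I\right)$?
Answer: $3770$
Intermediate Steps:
$I = 28$
$- 65 \left(\left(-1\right) 86 + I\right) = - 65 \left(\left(-1\right) 86 + 28\right) = - 65 \left(-86 + 28\right) = \left(-65\right) \left(-58\right) = 3770$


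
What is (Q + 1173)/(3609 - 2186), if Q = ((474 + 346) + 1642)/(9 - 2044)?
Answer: 2384593/2895805 ≈ 0.82346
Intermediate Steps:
Q = -2462/2035 (Q = (820 + 1642)/(-2035) = 2462*(-1/2035) = -2462/2035 ≈ -1.2098)
(Q + 1173)/(3609 - 2186) = (-2462/2035 + 1173)/(3609 - 2186) = (2384593/2035)/1423 = (2384593/2035)*(1/1423) = 2384593/2895805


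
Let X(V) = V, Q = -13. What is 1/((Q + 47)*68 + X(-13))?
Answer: 1/2299 ≈ 0.00043497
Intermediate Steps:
1/((Q + 47)*68 + X(-13)) = 1/((-13 + 47)*68 - 13) = 1/(34*68 - 13) = 1/(2312 - 13) = 1/2299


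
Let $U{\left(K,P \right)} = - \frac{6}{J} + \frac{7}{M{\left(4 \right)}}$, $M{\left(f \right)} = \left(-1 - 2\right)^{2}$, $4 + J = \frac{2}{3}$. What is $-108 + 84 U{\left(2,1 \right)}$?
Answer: $\frac{1628}{15} \approx 108.53$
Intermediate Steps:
$J = - \frac{10}{3}$ ($J = -4 + \frac{2}{3} = - \frac{10}{3} \approx -3.3333$)
$M{\left(f \right)} = 9$ ($M{\left(f \right)} = \left(-3\right)^{2} = 9$)
$U{\left(K,P \right)} = \frac{116}{45}$ ($U{\left(K,P \right)} = - \frac{6}{- \frac{10}{3}} + \frac{7}{9} = \left(-6\right) \left(- \frac{3}{10}\right) + 7 \cdot \frac{1}{9} = \frac{9}{5} + \frac{7}{9} = \frac{116}{45}$)
$-108 + 84 U{\left(2,1 \right)} = -108 + 84 \cdot \frac{116}{45} = -108 + \frac{3248}{15} = \frac{1628}{15}$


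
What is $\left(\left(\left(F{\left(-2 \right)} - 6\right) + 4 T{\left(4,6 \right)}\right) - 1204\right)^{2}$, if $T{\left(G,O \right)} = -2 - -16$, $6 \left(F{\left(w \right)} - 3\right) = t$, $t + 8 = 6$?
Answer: $\frac{11930116}{9} \approx 1.3256 \cdot 10^{6}$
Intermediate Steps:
$t = -2$ ($t = -8 + 6 = -2$)
$F{\left(w \right)} = \frac{8}{3}$ ($F{\left(w \right)} = 3 + \frac{1}{6} \left(-2\right) = 3 - \frac{1}{3} = \frac{8}{3}$)
$T{\left(G,O \right)} = 14$ ($T{\left(G,O \right)} = -2 + 16 = 14$)
$\left(\left(\left(F{\left(-2 \right)} - 6\right) + 4 T{\left(4,6 \right)}\right) - 1204\right)^{2} = \left(\left(\left(\frac{8}{3} - 6\right) + 4 \cdot 14\right) - 1204\right)^{2} = \left(\left(\left(\frac{8}{3} - 6\right) + 56\right) - 1204\right)^{2} = \left(\left(- \frac{10}{3} + 56\right) - 1204\right)^{2} = \left(\frac{158}{3} - 1204\right)^{2} = \left(- \frac{3454}{3}\right)^{2} = \frac{11930116}{9}$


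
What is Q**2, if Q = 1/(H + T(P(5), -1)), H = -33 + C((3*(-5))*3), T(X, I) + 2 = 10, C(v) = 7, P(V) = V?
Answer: 1/324 ≈ 0.0030864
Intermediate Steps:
T(X, I) = 8 (T(X, I) = -2 + 10 = 8)
H = -26 (H = -33 + 7 = -26)
Q = -1/18 (Q = 1/(-26 + 8) = 1/(-18) = -1/18 ≈ -0.055556)
Q**2 = (-1/18)**2 = 1/324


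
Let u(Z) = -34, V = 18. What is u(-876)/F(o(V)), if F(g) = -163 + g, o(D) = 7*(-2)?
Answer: 34/177 ≈ 0.19209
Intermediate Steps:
o(D) = -14
u(-876)/F(o(V)) = -34/(-163 - 14) = -34/(-177) = -34*(-1/177) = 34/177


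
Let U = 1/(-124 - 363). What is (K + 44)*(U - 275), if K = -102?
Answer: 7767708/487 ≈ 15950.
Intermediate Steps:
U = -1/487 (U = 1/(-487) = -1/487 ≈ -0.0020534)
(K + 44)*(U - 275) = (-102 + 44)*(-1/487 - 275) = -58*(-133926/487) = 7767708/487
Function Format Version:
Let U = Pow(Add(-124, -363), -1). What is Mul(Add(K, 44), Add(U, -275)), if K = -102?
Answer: Rational(7767708, 487) ≈ 15950.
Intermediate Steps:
U = Rational(-1, 487) (U = Pow(-487, -1) = Rational(-1, 487) ≈ -0.0020534)
Mul(Add(K, 44), Add(U, -275)) = Mul(Add(-102, 44), Add(Rational(-1, 487), -275)) = Mul(-58, Rational(-133926, 487)) = Rational(7767708, 487)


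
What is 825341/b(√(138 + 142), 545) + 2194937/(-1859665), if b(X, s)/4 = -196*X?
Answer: -2194937/1859665 - 825341*√70/109760 ≈ -64.093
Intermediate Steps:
b(X, s) = -784*X (b(X, s) = 4*(-196*X) = -784*X)
825341/b(√(138 + 142), 545) + 2194937/(-1859665) = 825341/((-784*√(138 + 142))) + 2194937/(-1859665) = 825341/((-1568*√70)) + 2194937*(-1/1859665) = 825341/((-1568*√70)) - 2194937/1859665 = 825341*(-√70/109760) - 2194937/1859665 = -825341*√70/109760 - 2194937/1859665 = -2194937/1859665 - 825341*√70/109760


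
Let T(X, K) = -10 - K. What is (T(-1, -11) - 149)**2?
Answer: 21904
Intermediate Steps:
(T(-1, -11) - 149)**2 = ((-10 - 1*(-11)) - 149)**2 = ((-10 + 11) - 149)**2 = (1 - 149)**2 = (-148)**2 = 21904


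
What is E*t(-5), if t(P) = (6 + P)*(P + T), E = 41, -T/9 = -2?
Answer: 533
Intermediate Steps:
T = 18 (T = -9*(-2) = 18)
t(P) = (6 + P)*(18 + P) (t(P) = (6 + P)*(P + 18) = (6 + P)*(18 + P))
E*t(-5) = 41*(108 + (-5)² + 24*(-5)) = 41*(108 + 25 - 120) = 41*13 = 533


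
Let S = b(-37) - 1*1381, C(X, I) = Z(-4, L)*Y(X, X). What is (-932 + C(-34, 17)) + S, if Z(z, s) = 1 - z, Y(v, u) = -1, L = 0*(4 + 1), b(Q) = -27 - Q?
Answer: -2308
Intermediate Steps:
L = 0 (L = 0*5 = 0)
C(X, I) = -5 (C(X, I) = (1 - 1*(-4))*(-1) = (1 + 4)*(-1) = 5*(-1) = -5)
S = -1371 (S = (-27 - 1*(-37)) - 1*1381 = (-27 + 37) - 1381 = 10 - 1381 = -1371)
(-932 + C(-34, 17)) + S = (-932 - 5) - 1371 = -937 - 1371 = -2308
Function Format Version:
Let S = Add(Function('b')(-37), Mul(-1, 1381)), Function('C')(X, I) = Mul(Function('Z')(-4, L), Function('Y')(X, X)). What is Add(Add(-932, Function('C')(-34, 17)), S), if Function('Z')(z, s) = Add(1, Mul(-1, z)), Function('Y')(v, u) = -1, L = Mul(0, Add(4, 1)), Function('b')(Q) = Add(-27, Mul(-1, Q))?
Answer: -2308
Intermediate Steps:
L = 0 (L = Mul(0, 5) = 0)
Function('C')(X, I) = -5 (Function('C')(X, I) = Mul(Add(1, Mul(-1, -4)), -1) = Mul(Add(1, 4), -1) = Mul(5, -1) = -5)
S = -1371 (S = Add(Add(-27, Mul(-1, -37)), Mul(-1, 1381)) = Add(Add(-27, 37), -1381) = Add(10, -1381) = -1371)
Add(Add(-932, Function('C')(-34, 17)), S) = Add(Add(-932, -5), -1371) = Add(-937, -1371) = -2308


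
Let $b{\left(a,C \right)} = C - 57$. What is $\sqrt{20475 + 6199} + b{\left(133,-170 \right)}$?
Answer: $-227 + \sqrt{26674} \approx -63.678$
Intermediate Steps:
$b{\left(a,C \right)} = -57 + C$ ($b{\left(a,C \right)} = C - 57 = -57 + C$)
$\sqrt{20475 + 6199} + b{\left(133,-170 \right)} = \sqrt{20475 + 6199} - 227 = \sqrt{26674} - 227 = -227 + \sqrt{26674}$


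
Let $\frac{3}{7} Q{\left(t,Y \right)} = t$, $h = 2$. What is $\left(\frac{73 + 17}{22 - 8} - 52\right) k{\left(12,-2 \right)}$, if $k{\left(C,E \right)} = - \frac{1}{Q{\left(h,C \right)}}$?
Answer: $\frac{957}{98} \approx 9.7653$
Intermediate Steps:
$Q{\left(t,Y \right)} = \frac{7 t}{3}$
$k{\left(C,E \right)} = - \frac{3}{14}$ ($k{\left(C,E \right)} = - \frac{1}{\frac{7}{3} \cdot 2} = - \frac{1}{\frac{14}{3}} = \left(-1\right) \frac{3}{14} = - \frac{3}{14}$)
$\left(\frac{73 + 17}{22 - 8} - 52\right) k{\left(12,-2 \right)} = \left(\frac{73 + 17}{22 - 8} - 52\right) \left(- \frac{3}{14}\right) = \left(\frac{90}{14} - 52\right) \left(- \frac{3}{14}\right) = \left(90 \cdot \frac{1}{14} - 52\right) \left(- \frac{3}{14}\right) = \left(\frac{45}{7} - 52\right) \left(- \frac{3}{14}\right) = \left(- \frac{319}{7}\right) \left(- \frac{3}{14}\right) = \frac{957}{98}$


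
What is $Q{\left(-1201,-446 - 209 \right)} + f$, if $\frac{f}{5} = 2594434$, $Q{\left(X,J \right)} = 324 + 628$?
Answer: $12973122$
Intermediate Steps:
$Q{\left(X,J \right)} = 952$
$f = 12972170$ ($f = 5 \cdot 2594434 = 12972170$)
$Q{\left(-1201,-446 - 209 \right)} + f = 952 + 12972170 = 12973122$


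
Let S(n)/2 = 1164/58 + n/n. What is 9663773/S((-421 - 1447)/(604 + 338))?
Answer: 280249417/1222 ≈ 2.2934e+5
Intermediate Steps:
S(n) = 1222/29 (S(n) = 2*(1164/58 + n/n) = 2*(1164*(1/58) + 1) = 2*(582/29 + 1) = 2*(611/29) = 1222/29)
9663773/S((-421 - 1447)/(604 + 338)) = 9663773/(1222/29) = 9663773*(29/1222) = 280249417/1222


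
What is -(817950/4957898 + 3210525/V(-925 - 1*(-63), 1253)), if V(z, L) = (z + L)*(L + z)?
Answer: -422171170800/19946536951 ≈ -21.165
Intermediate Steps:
V(z, L) = (L + z)**2 (V(z, L) = (L + z)*(L + z) = (L + z)**2)
-(817950/4957898 + 3210525/V(-925 - 1*(-63), 1253)) = -(817950/4957898 + 3210525/((1253 + (-925 - 1*(-63)))**2)) = -(817950*(1/4957898) + 3210525/((1253 + (-925 + 63))**2)) = -(21525/130471 + 3210525/((1253 - 862)**2)) = -(21525/130471 + 3210525/(391**2)) = -(21525/130471 + 3210525/152881) = -1*422171170800/19946536951 = -422171170800/19946536951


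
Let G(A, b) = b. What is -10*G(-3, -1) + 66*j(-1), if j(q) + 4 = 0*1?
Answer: -254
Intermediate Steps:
j(q) = -4 (j(q) = -4 + 0*1 = -4 + 0 = -4)
-10*G(-3, -1) + 66*j(-1) = -10*(-1) + 66*(-4) = 10 - 264 = -254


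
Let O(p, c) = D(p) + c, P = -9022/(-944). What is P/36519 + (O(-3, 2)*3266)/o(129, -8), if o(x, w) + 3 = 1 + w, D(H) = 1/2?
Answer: -14073979861/17236968 ≈ -816.50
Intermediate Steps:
D(H) = ½
o(x, w) = -2 + w (o(x, w) = -3 + (1 + w) = -2 + w)
P = 4511/472 (P = -9022*(-1/944) = 4511/472 ≈ 9.5572)
O(p, c) = ½ + c
P/36519 + (O(-3, 2)*3266)/o(129, -8) = (4511/472)/36519 + ((½ + 2)*3266)/(-2 - 8) = (4511/472)*(1/36519) + ((5/2)*3266)/(-10) = 4511/17236968 + 8165*(-⅒) = 4511/17236968 - 1633/2 = -14073979861/17236968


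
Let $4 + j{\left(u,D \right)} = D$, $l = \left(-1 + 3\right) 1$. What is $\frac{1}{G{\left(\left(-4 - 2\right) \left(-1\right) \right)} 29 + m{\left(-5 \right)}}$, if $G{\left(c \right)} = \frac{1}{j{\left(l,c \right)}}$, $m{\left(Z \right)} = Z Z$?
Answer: $\frac{2}{79} \approx 0.025316$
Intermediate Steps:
$l = 2$ ($l = 2 \cdot 1 = 2$)
$m{\left(Z \right)} = Z^{2}$
$j{\left(u,D \right)} = -4 + D$
$G{\left(c \right)} = \frac{1}{-4 + c}$
$\frac{1}{G{\left(\left(-4 - 2\right) \left(-1\right) \right)} 29 + m{\left(-5 \right)}} = \frac{1}{\frac{1}{-4 + \left(-4 - 2\right) \left(-1\right)} 29 + \left(-5\right)^{2}} = \frac{1}{\frac{1}{-4 - -6} \cdot 29 + 25} = \frac{1}{\frac{1}{-4 + 6} \cdot 29 + 25} = \frac{1}{\frac{1}{2} \cdot 29 + 25} = \frac{1}{\frac{29}{2} + 25} = \frac{1}{\frac{79}{2}} = \frac{2}{79}$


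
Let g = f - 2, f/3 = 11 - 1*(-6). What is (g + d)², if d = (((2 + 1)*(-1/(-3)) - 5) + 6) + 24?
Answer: 5625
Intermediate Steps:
f = 51 (f = 3*(11 - 1*(-6)) = 3*(11 + 6) = 3*17 = 51)
d = 26 (d = ((3*(-1*(-⅓)) - 5) + 6) + 24 = ((3*(⅓) - 5) + 6) + 24 = ((1 - 5) + 6) + 24 = (-4 + 6) + 24 = 2 + 24 = 26)
g = 49 (g = 51 - 2 = 49)
(g + d)² = (49 + 26)² = 75² = 5625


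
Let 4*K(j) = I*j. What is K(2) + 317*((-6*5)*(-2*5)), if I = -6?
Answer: 95097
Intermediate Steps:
K(j) = -3*j/2 (K(j) = (-6*j)/4 = -3*j/2)
K(2) + 317*((-6*5)*(-2*5)) = -3/2*2 + 317*((-6*5)*(-2*5)) = -3 + 317*(-(-60)*5) = -3 + 317*(-30*(-10)) = -3 + 317*300 = -3 + 95100 = 95097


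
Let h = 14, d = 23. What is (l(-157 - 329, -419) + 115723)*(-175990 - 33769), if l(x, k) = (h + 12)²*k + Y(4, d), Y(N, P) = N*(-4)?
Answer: 35142393583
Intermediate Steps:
Y(N, P) = -4*N
l(x, k) = -16 + 676*k (l(x, k) = (14 + 12)²*k - 4*4 = 26²*k - 16 = 676*k - 16 = -16 + 676*k)
(l(-157 - 329, -419) + 115723)*(-175990 - 33769) = ((-16 + 676*(-419)) + 115723)*(-175990 - 33769) = ((-16 - 283244) + 115723)*(-209759) = (-283260 + 115723)*(-209759) = -167537*(-209759) = 35142393583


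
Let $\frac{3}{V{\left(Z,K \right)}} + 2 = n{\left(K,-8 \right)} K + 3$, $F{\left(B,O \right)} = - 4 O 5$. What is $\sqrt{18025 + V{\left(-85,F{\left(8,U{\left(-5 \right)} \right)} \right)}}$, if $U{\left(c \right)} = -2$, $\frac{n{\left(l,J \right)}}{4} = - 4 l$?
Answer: $\frac{2 \sqrt{328109473923}}{8533} \approx 134.26$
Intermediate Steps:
$n{\left(l,J \right)} = - 16 l$ ($n{\left(l,J \right)} = 4 \left(- 4 l\right) = - 16 l$)
$F{\left(B,O \right)} = - 20 O$
$V{\left(Z,K \right)} = \frac{3}{1 - 16 K^{2}}$ ($V{\left(Z,K \right)} = \frac{3}{-2 + \left(- 16 K K + 3\right)} = \frac{3}{-2 - \left(-3 + 16 K^{2}\right)} = \frac{3}{1 - 16 K^{2}}$)
$\sqrt{18025 + V{\left(-85,F{\left(8,U{\left(-5 \right)} \right)} \right)}} = \sqrt{18025 + \frac{3}{1 - 16 \left(\left(-20\right) \left(-2\right)\right)^{2}}} = \sqrt{18025 + \frac{3}{1 - 16 \cdot 40^{2}}} = \sqrt{18025 + \frac{3}{1 - 25600}} = \sqrt{18025 + \frac{3}{-25599}} = \sqrt{18025 + 3 \left(- \frac{1}{25599}\right)} = \sqrt{18025 - \frac{1}{8533}} = \sqrt{\frac{153807324}{8533}} = \frac{2 \sqrt{328109473923}}{8533}$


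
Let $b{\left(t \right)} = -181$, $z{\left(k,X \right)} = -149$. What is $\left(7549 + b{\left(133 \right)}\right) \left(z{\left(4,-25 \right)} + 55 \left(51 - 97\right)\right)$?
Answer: $-19738872$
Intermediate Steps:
$\left(7549 + b{\left(133 \right)}\right) \left(z{\left(4,-25 \right)} + 55 \left(51 - 97\right)\right) = \left(7549 - 181\right) \left(-149 + 55 \left(51 - 97\right)\right) = 7368 \left(-149 + 55 \left(-46\right)\right) = 7368 \left(-149 - 2530\right) = 7368 \left(-2679\right) = -19738872$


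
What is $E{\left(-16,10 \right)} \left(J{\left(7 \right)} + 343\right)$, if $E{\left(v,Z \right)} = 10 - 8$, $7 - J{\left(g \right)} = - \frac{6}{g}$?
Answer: $\frac{4912}{7} \approx 701.71$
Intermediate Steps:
$J{\left(g \right)} = 7 + \frac{6}{g}$ ($J{\left(g \right)} = 7 - - \frac{6}{g} = 7 + \frac{6}{g}$)
$E{\left(v,Z \right)} = 2$ ($E{\left(v,Z \right)} = 10 - 8 = 2$)
$E{\left(-16,10 \right)} \left(J{\left(7 \right)} + 343\right) = 2 \left(\left(7 + \frac{6}{7}\right) + 343\right) = 2 \left(\frac{55}{7} + 343\right) = 2 \cdot \frac{2456}{7} = \frac{4912}{7}$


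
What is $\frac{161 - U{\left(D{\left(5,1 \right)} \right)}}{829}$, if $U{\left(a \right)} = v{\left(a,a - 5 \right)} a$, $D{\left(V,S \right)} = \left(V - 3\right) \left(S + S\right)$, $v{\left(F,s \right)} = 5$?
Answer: $\frac{141}{829} \approx 0.17008$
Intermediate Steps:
$D{\left(V,S \right)} = 2 S \left(-3 + V\right)$ ($D{\left(V,S \right)} = \left(-3 + V\right) 2 S = 2 S \left(-3 + V\right)$)
$U{\left(a \right)} = 5 a$
$\frac{161 - U{\left(D{\left(5,1 \right)} \right)}}{829} = \frac{161 - 5 \cdot 2 \cdot 1 \left(-3 + 5\right)}{829} = \left(161 - 5 \cdot 2 \cdot 1 \cdot 2\right) \frac{1}{829} = \left(161 - 5 \cdot 4\right) \frac{1}{829} = \left(161 - 20\right) \frac{1}{829} = 141 \cdot \frac{1}{829} = \frac{141}{829}$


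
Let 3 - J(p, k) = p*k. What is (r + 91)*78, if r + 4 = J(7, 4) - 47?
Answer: 1170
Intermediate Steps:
J(p, k) = 3 - k*p (J(p, k) = 3 - p*k = 3 - k*p)
r = -76 (r = -4 + ((3 - 1*4*7) - 47) = -4 + ((3 - 28) - 47) = -4 + (-25 - 47) = -4 - 72 = -76)
(r + 91)*78 = (-76 + 91)*78 = 15*78 = 1170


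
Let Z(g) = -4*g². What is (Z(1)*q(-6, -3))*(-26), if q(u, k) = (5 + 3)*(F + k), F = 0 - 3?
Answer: -4992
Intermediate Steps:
F = -3
q(u, k) = -24 + 8*k (q(u, k) = (5 + 3)*(-3 + k) = 8*(-3 + k) = -24 + 8*k)
(Z(1)*q(-6, -3))*(-26) = ((-4*1²)*(-24 + 8*(-3)))*(-26) = ((-4*1)*(-24 - 24))*(-26) = -4*(-48)*(-26) = 192*(-26) = -4992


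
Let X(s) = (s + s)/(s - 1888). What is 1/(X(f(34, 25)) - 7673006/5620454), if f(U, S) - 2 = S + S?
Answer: -1289894193/1834020779 ≈ -0.70331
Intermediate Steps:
f(U, S) = 2 + 2*S (f(U, S) = 2 + (S + S) = 2 + 2*S)
X(s) = 2*s/(-1888 + s) (X(s) = (2*s)/(-1888 + s) = 2*s/(-1888 + s))
1/(X(f(34, 25)) - 7673006/5620454) = 1/(2*(2 + 2*25)/(-1888 + (2 + 2*25)) - 7673006/5620454) = 1/(2*(2 + 50)/(-1888 + (2 + 50)) - 7673006*1/5620454) = 1/(2*52/(-1888 + 52) - 3836503/2810227) = 1/(2*52/(-1836) - 3836503/2810227) = 1/(2*52*(-1/1836) - 3836503/2810227) = 1/(-26/459 - 3836503/2810227) = 1/(-1834020779/1289894193) = -1289894193/1834020779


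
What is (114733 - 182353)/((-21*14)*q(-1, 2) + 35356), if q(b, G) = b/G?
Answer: -67620/35503 ≈ -1.9046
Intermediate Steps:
(114733 - 182353)/((-21*14)*q(-1, 2) + 35356) = (114733 - 182353)/((-21*14)*(-1/2) + 35356) = -67620/(-(-294)/2 + 35356) = -67620/(-294*(-1/2) + 35356) = -67620/(147 + 35356) = -67620/35503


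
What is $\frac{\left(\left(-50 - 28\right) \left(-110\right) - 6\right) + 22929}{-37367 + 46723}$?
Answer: $\frac{31503}{9356} \approx 3.3671$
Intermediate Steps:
$\frac{\left(\left(-50 - 28\right) \left(-110\right) - 6\right) + 22929}{-37367 + 46723} = \frac{\left(\left(-50 - 28\right) \left(-110\right) - 6\right) + 22929}{9356} = \left(\left(\left(-78\right) \left(-110\right) - 6\right) + 22929\right) \frac{1}{9356} = \left(\left(8580 - 6\right) + 22929\right) \frac{1}{9356} = \left(8574 + 22929\right) \frac{1}{9356} = 31503 \cdot \frac{1}{9356} = \frac{31503}{9356}$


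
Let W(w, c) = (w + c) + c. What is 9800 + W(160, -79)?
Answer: 9802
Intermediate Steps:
W(w, c) = w + 2*c (W(w, c) = (c + w) + c = w + 2*c)
9800 + W(160, -79) = 9800 + (160 + 2*(-79)) = 9800 + (160 - 158) = 9800 + 2 = 9802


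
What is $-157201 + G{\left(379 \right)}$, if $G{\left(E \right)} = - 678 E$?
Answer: $-414163$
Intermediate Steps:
$-157201 + G{\left(379 \right)} = -157201 - 256962 = -414163$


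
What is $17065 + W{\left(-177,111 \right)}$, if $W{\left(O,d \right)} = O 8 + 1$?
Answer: $15650$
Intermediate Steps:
$W{\left(O,d \right)} = 1 + 8 O$ ($W{\left(O,d \right)} = 8 O + 1 = 1 + 8 O$)
$17065 + W{\left(-177,111 \right)} = 17065 + \left(1 + 8 \left(-177\right)\right) = 17065 + \left(1 - 1416\right) = 17065 - 1415 = 15650$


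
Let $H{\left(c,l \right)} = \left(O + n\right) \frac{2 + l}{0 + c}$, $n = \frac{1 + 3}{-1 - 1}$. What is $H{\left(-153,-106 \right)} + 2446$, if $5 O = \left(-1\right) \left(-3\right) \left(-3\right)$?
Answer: $\frac{1869214}{765} \approx 2443.4$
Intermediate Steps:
$n = -2$ ($n = \frac{4}{-2} = 4 \left(- \frac{1}{2}\right) = -2$)
$O = - \frac{9}{5}$ ($O = \frac{\left(-1\right) \left(-3\right) \left(-3\right)}{5} = \frac{3 \left(-3\right)}{5} = \frac{1}{5} \left(-9\right) = - \frac{9}{5} \approx -1.8$)
$H{\left(c,l \right)} = - \frac{19 \left(2 + l\right)}{5 c}$ ($H{\left(c,l \right)} = \left(- \frac{9}{5} - 2\right) \frac{2 + l}{0 + c} = - \frac{19 \frac{2 + l}{c}}{5} = - \frac{19 \left(2 + l\right)}{5 c}$)
$H{\left(-153,-106 \right)} + 2446 = \frac{19 \left(-2 - -106\right)}{5 \left(-153\right)} + 2446 = \frac{19}{5} \left(- \frac{1}{153}\right) \left(-2 + 106\right) + 2446 = \frac{19}{5} \left(- \frac{1}{153}\right) 104 + 2446 = - \frac{1976}{765} + 2446 = \frac{1869214}{765}$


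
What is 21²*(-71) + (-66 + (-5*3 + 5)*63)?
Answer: -32007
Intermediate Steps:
21²*(-71) + (-66 + (-5*3 + 5)*63) = 441*(-71) + (-66 + (-15 + 5)*63) = -31311 + (-66 - 10*63) = -31311 + (-66 - 630) = -31311 - 696 = -32007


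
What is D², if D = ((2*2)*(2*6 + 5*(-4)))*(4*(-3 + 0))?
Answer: 147456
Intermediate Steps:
D = 384 (D = (4*(12 - 20))*(4*(-3)) = (4*(-8))*(-12) = -32*(-12) = 384)
D² = 384² = 147456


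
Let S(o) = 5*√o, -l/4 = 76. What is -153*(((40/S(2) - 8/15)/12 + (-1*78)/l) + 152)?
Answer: -17699227/760 - 51*√2 ≈ -23361.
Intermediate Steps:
l = -304 (l = -4*76 = -304)
-153*(((40/S(2) - 8/15)/12 + (-1*78)/l) + 152) = -153*(((40/((5*√2)) - 8/15)/12 - 1*78/(-304)) + 152) = -153*(((40*(√2/10) - 8*1/15)*(1/12) - 78*(-1/304)) + 152) = -153*(((4*√2 - 8/15)*(1/12) + 39/152) + 152) = -153*(((-8/15 + 4*√2)*(1/12) + 39/152) + 152) = -153*(((-2/45 + √2/3) + 39/152) + 152) = -153*((1451/6840 + √2/3) + 152) = -153*(1041131/6840 + √2/3) = -17699227/760 - 51*√2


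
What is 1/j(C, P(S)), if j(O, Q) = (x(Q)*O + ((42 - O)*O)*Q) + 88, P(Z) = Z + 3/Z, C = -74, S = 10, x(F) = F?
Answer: -5/445447 ≈ -1.1225e-5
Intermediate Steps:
j(O, Q) = 88 + O*Q + O*Q*(42 - O) (j(O, Q) = (Q*O + ((42 - O)*O)*Q) + 88 = (O*Q + (O*(42 - O))*Q) + 88 = (O*Q + O*Q*(42 - O)) + 88 = 88 + O*Q + O*Q*(42 - O))
1/j(C, P(S)) = 1/(88 - 1*(10 + 3/10)*(-74)² + 43*(-74)*(10 + 3/10)) = 1/(88 - 1*(10 + 3*(⅒))*5476 + 43*(-74)*(10 + 3*(⅒))) = 1/(88 - 1*(10 + 3/10)*5476 + 43*(-74)*(10 + 3/10)) = 1/(88 - 1*103/10*5476 + 43*(-74)*(103/10)) = 1/(88 - 282014/5 - 163873/5) = 1/(-445447/5) = -5/445447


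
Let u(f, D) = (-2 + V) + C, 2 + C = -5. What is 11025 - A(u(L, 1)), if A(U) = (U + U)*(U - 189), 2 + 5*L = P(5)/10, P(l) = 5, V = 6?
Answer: 9873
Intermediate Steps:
C = -7 (C = -2 - 5 = -7)
L = -3/10 (L = -2/5 + (5/10)/5 = -2/5 + (5*(1/10))/5 = -2/5 + (1/5)*(1/2) = -2/5 + 1/10 = -3/10 ≈ -0.30000)
u(f, D) = -3 (u(f, D) = (-2 + 6) - 7 = 4 - 7 = -3)
A(U) = 2*U*(-189 + U) (A(U) = (2*U)*(-189 + U) = 2*U*(-189 + U))
11025 - A(u(L, 1)) = 11025 - 2*(-3)*(-189 - 3) = 11025 - 2*(-3)*(-192) = 11025 - 1*1152 = 11025 - 1152 = 9873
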